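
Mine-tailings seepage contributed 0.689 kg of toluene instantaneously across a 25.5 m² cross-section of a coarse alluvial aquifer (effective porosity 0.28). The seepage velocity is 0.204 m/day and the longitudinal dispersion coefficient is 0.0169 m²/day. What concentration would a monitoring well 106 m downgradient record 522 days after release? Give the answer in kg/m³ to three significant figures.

0.00910 kg/m³

For an instantaneous plane source, C(x,t) = M/(n_e·A·√(4πDt)) · exp(−(x−vt)²/(4Dt)), with n_e·A the pore (flow) area.
Plume center vt = 0.204 × 522 = 106.488 m, so the well at 106 m is 0.488 m upgradient of the peak.
√(4πDt) = 10.53 m, giving peak height M/(n_e·A·√(4πDt)) = 0.689/(0.28 × 25.5 × 10.53) = 0.009164 kg/m³.
(x−vt)²/(4Dt) = (-0.488)²/(4 × 0.0169 × 522) = 0.006749; exp(−0.006749) = 0.9933.
C = 0.009164 × 0.9933 = 0.00910 kg/m³.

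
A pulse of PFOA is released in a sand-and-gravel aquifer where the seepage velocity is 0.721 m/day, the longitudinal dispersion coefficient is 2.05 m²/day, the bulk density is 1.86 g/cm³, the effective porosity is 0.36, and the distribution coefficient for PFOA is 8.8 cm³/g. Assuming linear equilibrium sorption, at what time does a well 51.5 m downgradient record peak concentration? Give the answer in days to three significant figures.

Retardation factor R = 1 + ρ_b·K_d/n = 1 + 1.86 × 8.8/0.36 = 46.47.
Sorption retards both mechanisms: v_R = v/R = 0.01552 m/day, D_R = D/R = 0.04411 m²/day.
Peak time from v_R²t² + 2D_R t − x² = 0: t = (√(D_R² + v_R²x²) − D_R)/v_R².
√(D_R² + v_R²x²) = √(0.04411² + 0.01552² × 51.5²) = 0.8005; v_R² = 0.0002409.
t = (0.8005 − 0.04411)/0.0002409 = 3140 days.

3140 days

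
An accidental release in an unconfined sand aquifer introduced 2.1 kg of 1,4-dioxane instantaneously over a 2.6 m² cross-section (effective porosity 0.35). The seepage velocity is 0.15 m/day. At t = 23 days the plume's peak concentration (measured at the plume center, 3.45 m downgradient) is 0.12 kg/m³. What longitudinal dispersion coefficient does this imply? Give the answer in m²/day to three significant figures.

At the plume center C_max = M/(n_e·A·√(4πDt)), so D = M²/(4πt·(n_e·A·C_max)²).
n_e·A·C_max = 0.35 × 2.6 × 0.12 = 0.1092 kg/m.
D = 2.1²/(4π × 23 × 0.1092²) = 1.28 m²/day.

1.28 m²/day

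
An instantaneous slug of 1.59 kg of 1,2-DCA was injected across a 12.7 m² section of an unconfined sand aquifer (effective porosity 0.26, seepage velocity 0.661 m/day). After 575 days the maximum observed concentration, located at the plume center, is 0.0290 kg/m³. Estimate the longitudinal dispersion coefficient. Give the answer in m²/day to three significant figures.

At the plume center C_max = M/(n_e·A·√(4πDt)), so D = M²/(4πt·(n_e·A·C_max)²).
n_e·A·C_max = 0.26 × 12.7 × 0.0290 = 0.09576 kg/m.
D = 1.59²/(4π × 575 × 0.09576²) = 0.0382 m²/day.

0.0382 m²/day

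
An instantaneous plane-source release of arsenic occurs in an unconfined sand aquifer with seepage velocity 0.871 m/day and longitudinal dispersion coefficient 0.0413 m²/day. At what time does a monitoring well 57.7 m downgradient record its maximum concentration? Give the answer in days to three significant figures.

For the 1D instantaneous-source solution, setting ∂C/∂t = 0 at fixed x gives v²t² + 2Dt − x² = 0, so t = (√(D² + v²x²) − D)/v².
√(D² + v²x²) = √(0.0413² + 0.871² × 57.7²) = 50.26; v² = 0.758641.
t = (50.26 − 0.0413)/0.758641 = 66.2 days (vs. the pure-advection estimate x/v = 66.2 d).

66.2 days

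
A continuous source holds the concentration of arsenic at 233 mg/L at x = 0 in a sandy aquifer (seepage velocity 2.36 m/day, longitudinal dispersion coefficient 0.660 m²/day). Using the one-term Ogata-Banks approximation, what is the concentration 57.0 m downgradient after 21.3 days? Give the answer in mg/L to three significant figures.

For a continuous step input, C/C₀ ≈ ½·erfc((x−vt)/(2√(Dt))).
vt = 2.36 × 21.3 = 50.268 m and 2√(Dt) = 2√(0.660 × 21.3) = 7.499 m.
Argument (x−vt)/(2√(Dt)) = (57.0 − 50.268)/7.499 = 0.8977; ½·erfc(0.8977) = 0.1021.
C = 233 × 0.1021 = 23.8 mg/L.

23.8 mg/L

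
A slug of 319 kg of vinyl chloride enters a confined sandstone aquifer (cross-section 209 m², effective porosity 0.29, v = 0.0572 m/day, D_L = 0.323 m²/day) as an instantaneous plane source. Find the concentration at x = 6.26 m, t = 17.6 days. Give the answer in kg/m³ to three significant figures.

0.185 kg/m³

For an instantaneous plane source, C(x,t) = M/(n_e·A·√(4πDt)) · exp(−(x−vt)²/(4Dt)), with n_e·A the pore (flow) area.
Plume center vt = 0.0572 × 17.6 = 1.00672 m, so the well at 6.26 m is 5.25328 m downgradient of the peak.
√(4πDt) = 8.452 m, giving peak height M/(n_e·A·√(4πDt)) = 319/(0.29 × 209 × 8.452) = 0.6227 kg/m³.
(x−vt)²/(4Dt) = (5.25328)²/(4 × 0.323 × 17.6) = 1.214; exp(−1.214) = 0.2970.
C = 0.6227 × 0.2970 = 0.185 kg/m³.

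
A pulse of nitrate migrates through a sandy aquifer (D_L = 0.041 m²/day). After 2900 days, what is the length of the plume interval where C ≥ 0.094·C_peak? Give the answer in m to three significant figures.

67.1 m

The plume is Gaussian with σ = √(2Dt) = √(2 × 0.041 × 2900) = 15.42 m.
C/C_peak = exp(−Δx²/(2σ²)) = 0.094 ⇒ Δx = σ·√(−2 ln 0.094) = 15.42 × 2.175 = 33.54 m.
Width = 2Δx = 67.1 m.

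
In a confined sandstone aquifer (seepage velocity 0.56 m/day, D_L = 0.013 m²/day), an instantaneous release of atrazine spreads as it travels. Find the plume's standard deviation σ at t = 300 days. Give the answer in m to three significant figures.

Dispersive spreading gives a Gaussian with σ² = 2Dt; advection only shifts the center.
σ = √(2 × 0.013 × 300) = 2.79 m.

2.79 m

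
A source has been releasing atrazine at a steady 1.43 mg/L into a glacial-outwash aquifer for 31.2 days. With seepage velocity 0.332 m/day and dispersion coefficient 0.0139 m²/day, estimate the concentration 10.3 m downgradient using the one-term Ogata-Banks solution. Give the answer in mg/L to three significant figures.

For a continuous step input, C/C₀ ≈ ½·erfc((x−vt)/(2√(Dt))).
vt = 0.332 × 31.2 = 10.3584 m and 2√(Dt) = 2√(0.0139 × 31.2) = 1.317 m.
Argument (x−vt)/(2√(Dt)) = (10.3 − 10.3584)/1.317 = -0.04434; ½·erfc(-0.04434) = 0.5250.
C = 1.43 × 0.5250 = 0.751 mg/L.

0.751 mg/L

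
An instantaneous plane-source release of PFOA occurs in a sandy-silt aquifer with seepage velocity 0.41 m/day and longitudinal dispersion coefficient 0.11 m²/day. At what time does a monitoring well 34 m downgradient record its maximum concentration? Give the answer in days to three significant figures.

For the 1D instantaneous-source solution, setting ∂C/∂t = 0 at fixed x gives v²t² + 2Dt − x² = 0, so t = (√(D² + v²x²) − D)/v².
√(D² + v²x²) = √(0.11² + 0.41² × 34²) = 13.94; v² = 0.1681.
t = (13.94 − 0.11)/0.1681 = 82.3 days (vs. the pure-advection estimate x/v = 82.9 d).

82.3 days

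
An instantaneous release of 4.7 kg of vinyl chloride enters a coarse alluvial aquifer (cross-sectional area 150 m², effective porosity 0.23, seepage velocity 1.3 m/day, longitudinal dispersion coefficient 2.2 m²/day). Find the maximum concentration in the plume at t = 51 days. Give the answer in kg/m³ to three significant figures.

The peak of an instantaneous 1D plume sits at x = vt; there the Gaussian factor is 1 and C_max = M/(n_e·A·√(4πDt)), where n_e·A is the pore area the mass is dissolved in.
√(4πDt) = √(4π × 2.2 × 51) = 37.55 m, so C_max = 4.7/(0.23 × 150 × 37.55) = 0.00363 kg/m³.

0.00363 kg/m³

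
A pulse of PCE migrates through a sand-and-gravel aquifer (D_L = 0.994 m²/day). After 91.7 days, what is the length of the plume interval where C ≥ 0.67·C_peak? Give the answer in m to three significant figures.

The plume is Gaussian with σ = √(2Dt) = √(2 × 0.994 × 91.7) = 13.50 m.
C/C_peak = exp(−Δx²/(2σ²)) = 0.67 ⇒ Δx = σ·√(−2 ln 0.67) = 13.50 × 0.8950 = 12.08 m.
Width = 2Δx = 24.2 m.

24.2 m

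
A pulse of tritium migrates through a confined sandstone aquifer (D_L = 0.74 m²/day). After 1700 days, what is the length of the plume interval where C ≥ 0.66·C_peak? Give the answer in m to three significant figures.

The plume is Gaussian with σ = √(2Dt) = √(2 × 0.74 × 1700) = 50.16 m.
C/C_peak = exp(−Δx²/(2σ²)) = 0.66 ⇒ Δx = σ·√(−2 ln 0.66) = 50.16 × 0.9116 = 45.73 m.
Width = 2Δx = 91.5 m.

91.5 m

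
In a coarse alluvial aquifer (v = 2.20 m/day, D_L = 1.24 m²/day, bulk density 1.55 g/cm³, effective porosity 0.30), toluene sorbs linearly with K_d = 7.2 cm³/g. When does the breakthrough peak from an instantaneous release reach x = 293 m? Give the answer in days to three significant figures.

Retardation factor R = 1 + ρ_b·K_d/n = 1 + 1.55 × 7.2/0.30 = 38.20.
Sorption retards both mechanisms: v_R = v/R = 0.05759 m/day, D_R = D/R = 0.03246 m²/day.
Peak time from v_R²t² + 2D_R t − x² = 0: t = (√(D_R² + v_R²x²) − D_R)/v_R².
√(D_R² + v_R²x²) = √(0.03246² + 0.05759² × 293²) = 16.87; v_R² = 0.003317.
t = (16.87 − 0.03246)/0.003317 = 5080 days.

5080 days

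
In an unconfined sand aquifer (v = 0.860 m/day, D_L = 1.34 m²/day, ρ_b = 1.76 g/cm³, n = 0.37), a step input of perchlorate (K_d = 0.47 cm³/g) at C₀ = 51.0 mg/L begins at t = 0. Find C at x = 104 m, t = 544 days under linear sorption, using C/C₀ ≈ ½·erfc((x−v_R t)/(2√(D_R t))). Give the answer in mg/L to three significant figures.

Retardation factor R = 1 + ρ_b·K_d/n = 1 + 1.76 × 0.47/0.37 = 3.236.
Sorption retards both mechanisms: v_R = v/R = 0.2658 m/day, D_R = D/R = 0.4141 m²/day.
v_R·t = 0.2658 × 544 = 144.5952 m; 2√(D_R t) = 30.02 m; argument = (104 − 144.5952)/30.02 = -1.352.
C = C₀ × ½·erfc(-1.352) = 51.0 × 0.9721 = 49.6 mg/L.

49.6 mg/L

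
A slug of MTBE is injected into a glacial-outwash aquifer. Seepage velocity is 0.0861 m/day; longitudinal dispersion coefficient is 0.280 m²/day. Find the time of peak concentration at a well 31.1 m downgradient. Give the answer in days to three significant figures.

325 days

For the 1D instantaneous-source solution, setting ∂C/∂t = 0 at fixed x gives v²t² + 2Dt − x² = 0, so t = (√(D² + v²x²) − D)/v².
√(D² + v²x²) = √(0.280² + 0.0861² × 31.1²) = 2.692; v² = 0.00741321.
t = (2.692 − 0.280)/0.00741321 = 325 days (vs. the pure-advection estimate x/v = 361 d).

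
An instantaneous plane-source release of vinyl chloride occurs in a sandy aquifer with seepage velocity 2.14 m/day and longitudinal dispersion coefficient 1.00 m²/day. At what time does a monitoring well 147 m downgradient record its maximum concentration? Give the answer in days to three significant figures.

For the 1D instantaneous-source solution, setting ∂C/∂t = 0 at fixed x gives v²t² + 2Dt − x² = 0, so t = (√(D² + v²x²) − D)/v².
√(D² + v²x²) = √(1.00² + 2.14² × 147²) = 314.6; v² = 4.5796.
t = (314.6 − 1.00)/4.5796 = 68.5 days (vs. the pure-advection estimate x/v = 68.7 d).

68.5 days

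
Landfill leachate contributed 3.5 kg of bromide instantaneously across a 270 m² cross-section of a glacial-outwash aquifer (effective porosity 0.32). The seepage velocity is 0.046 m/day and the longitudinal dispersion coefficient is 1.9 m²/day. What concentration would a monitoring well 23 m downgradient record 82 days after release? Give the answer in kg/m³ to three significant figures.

For an instantaneous plane source, C(x,t) = M/(n_e·A·√(4πDt)) · exp(−(x−vt)²/(4Dt)), with n_e·A the pore (flow) area.
Plume center vt = 0.046 × 82 = 3.772 m, so the well at 23 m is 19.228 m downgradient of the peak.
√(4πDt) = 44.25 m, giving peak height M/(n_e·A·√(4πDt)) = 3.5/(0.32 × 270 × 44.25) = 0.0009155 kg/m³.
(x−vt)²/(4Dt) = (19.228)²/(4 × 1.9 × 82) = 0.5933; exp(−0.5933) = 0.5525.
C = 0.0009155 × 0.5525 = 0.000506 kg/m³.

0.000506 kg/m³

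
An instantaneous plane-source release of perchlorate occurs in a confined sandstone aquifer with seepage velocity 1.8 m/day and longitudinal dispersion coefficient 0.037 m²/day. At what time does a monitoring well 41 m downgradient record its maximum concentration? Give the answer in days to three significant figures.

For the 1D instantaneous-source solution, setting ∂C/∂t = 0 at fixed x gives v²t² + 2Dt − x² = 0, so t = (√(D² + v²x²) − D)/v².
√(D² + v²x²) = √(0.037² + 1.8² × 41²) = 73.80; v² = 3.24.
t = (73.80 − 0.037)/3.24 = 22.8 days (vs. the pure-advection estimate x/v = 22.8 d).

22.8 days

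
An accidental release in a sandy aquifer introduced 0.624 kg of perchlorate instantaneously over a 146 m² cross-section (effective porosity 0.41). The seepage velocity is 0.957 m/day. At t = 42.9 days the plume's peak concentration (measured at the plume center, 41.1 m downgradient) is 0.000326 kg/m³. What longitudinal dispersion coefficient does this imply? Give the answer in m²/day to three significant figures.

1.90 m²/day

At the plume center C_max = M/(n_e·A·√(4πDt)), so D = M²/(4πt·(n_e·A·C_max)²).
n_e·A·C_max = 0.41 × 146 × 0.000326 = 0.01951 kg/m.
D = 0.624²/(4π × 42.9 × 0.01951²) = 1.90 m²/day.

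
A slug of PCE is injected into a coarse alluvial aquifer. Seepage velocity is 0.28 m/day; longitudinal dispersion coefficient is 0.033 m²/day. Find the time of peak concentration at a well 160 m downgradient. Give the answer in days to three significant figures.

571 days

For the 1D instantaneous-source solution, setting ∂C/∂t = 0 at fixed x gives v²t² + 2Dt − x² = 0, so t = (√(D² + v²x²) − D)/v².
√(D² + v²x²) = √(0.033² + 0.28² × 160²) = 44.80; v² = 0.0784.
t = (44.80 − 0.033)/0.0784 = 571 days (vs. the pure-advection estimate x/v = 571 d).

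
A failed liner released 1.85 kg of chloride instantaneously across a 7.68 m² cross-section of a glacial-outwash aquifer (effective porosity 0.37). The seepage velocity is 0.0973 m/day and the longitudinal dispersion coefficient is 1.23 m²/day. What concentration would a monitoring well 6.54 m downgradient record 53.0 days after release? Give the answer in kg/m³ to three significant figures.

For an instantaneous plane source, C(x,t) = M/(n_e·A·√(4πDt)) · exp(−(x−vt)²/(4Dt)), with n_e·A the pore (flow) area.
Plume center vt = 0.0973 × 53.0 = 5.1569 m, so the well at 6.54 m is 1.3831 m downgradient of the peak.
√(4πDt) = 28.62 m, giving peak height M/(n_e·A·√(4πDt)) = 1.85/(0.37 × 7.68 × 28.62) = 0.02275 kg/m³.
(x−vt)²/(4Dt) = (1.3831)²/(4 × 1.23 × 53.0) = 0.007336; exp(−0.007336) = 0.9927.
C = 0.02275 × 0.9927 = 0.0226 kg/m³.

0.0226 kg/m³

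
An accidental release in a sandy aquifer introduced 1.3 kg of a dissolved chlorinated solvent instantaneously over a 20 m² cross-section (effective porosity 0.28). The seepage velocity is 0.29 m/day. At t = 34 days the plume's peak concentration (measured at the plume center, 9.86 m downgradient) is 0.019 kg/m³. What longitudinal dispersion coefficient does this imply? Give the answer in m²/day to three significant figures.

0.349 m²/day

At the plume center C_max = M/(n_e·A·√(4πDt)), so D = M²/(4πt·(n_e·A·C_max)²).
n_e·A·C_max = 0.28 × 20 × 0.019 = 0.1064 kg/m.
D = 1.3²/(4π × 34 × 0.1064²) = 0.349 m²/day.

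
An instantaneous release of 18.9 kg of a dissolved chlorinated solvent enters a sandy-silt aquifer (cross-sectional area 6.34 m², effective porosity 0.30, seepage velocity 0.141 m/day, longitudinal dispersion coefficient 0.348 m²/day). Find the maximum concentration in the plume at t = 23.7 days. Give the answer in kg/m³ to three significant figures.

The peak of an instantaneous 1D plume sits at x = vt; there the Gaussian factor is 1 and C_max = M/(n_e·A·√(4πDt)), where n_e·A is the pore area the mass is dissolved in.
√(4πDt) = √(4π × 0.348 × 23.7) = 10.18 m, so C_max = 18.9/(0.30 × 6.34 × 10.18) = 0.976 kg/m³.

0.976 kg/m³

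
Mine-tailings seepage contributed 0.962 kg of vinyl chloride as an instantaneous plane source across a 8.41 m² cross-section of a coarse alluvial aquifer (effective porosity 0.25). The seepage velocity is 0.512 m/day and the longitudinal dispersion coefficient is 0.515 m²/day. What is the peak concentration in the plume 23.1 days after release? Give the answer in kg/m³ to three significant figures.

0.0374 kg/m³

The peak of an instantaneous 1D plume sits at x = vt; there the Gaussian factor is 1 and C_max = M/(n_e·A·√(4πDt)), where n_e·A is the pore area the mass is dissolved in.
√(4πDt) = √(4π × 0.515 × 23.1) = 12.23 m, so C_max = 0.962/(0.25 × 8.41 × 12.23) = 0.0374 kg/m³.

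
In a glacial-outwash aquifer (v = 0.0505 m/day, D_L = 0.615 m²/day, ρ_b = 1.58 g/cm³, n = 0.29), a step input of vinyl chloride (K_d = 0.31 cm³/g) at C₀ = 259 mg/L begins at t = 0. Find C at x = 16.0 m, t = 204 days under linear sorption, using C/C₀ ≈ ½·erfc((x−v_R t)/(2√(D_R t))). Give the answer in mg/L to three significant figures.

Retardation factor R = 1 + ρ_b·K_d/n = 1 + 1.58 × 0.31/0.29 = 2.689.
Sorption retards both mechanisms: v_R = v/R = 0.01878 m/day, D_R = D/R = 0.2287 m²/day.
v_R·t = 0.01878 × 204 = 3.83112 m; 2√(D_R t) = 13.66 m; argument = (16.0 − 3.83112)/13.66 = 0.8908.
C = C₀ × ½·erfc(0.8908) = 259 × 0.1039 = 26.9 mg/L.

26.9 mg/L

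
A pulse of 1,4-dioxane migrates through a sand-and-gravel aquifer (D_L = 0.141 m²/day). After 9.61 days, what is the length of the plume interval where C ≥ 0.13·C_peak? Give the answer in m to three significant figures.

The plume is Gaussian with σ = √(2Dt) = √(2 × 0.141 × 9.61) = 1.646 m.
C/C_peak = exp(−Δx²/(2σ²)) = 0.13 ⇒ Δx = σ·√(−2 ln 0.13) = 1.646 × 2.020 = 3.325 m.
Width = 2Δx = 6.65 m.

6.65 m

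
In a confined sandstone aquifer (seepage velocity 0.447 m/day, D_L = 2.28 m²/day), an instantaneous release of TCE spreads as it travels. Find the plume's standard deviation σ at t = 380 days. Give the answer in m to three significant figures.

41.6 m

Dispersive spreading gives a Gaussian with σ² = 2Dt; advection only shifts the center.
σ = √(2 × 2.28 × 380) = 41.6 m.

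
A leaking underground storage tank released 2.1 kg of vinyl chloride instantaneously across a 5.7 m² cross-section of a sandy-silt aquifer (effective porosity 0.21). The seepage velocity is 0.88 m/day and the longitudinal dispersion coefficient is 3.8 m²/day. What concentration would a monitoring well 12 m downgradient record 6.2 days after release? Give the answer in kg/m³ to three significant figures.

0.0647 kg/m³

For an instantaneous plane source, C(x,t) = M/(n_e·A·√(4πDt)) · exp(−(x−vt)²/(4Dt)), with n_e·A the pore (flow) area.
Plume center vt = 0.88 × 6.2 = 5.456 m, so the well at 12 m is 6.544 m downgradient of the peak.
√(4πDt) = 17.21 m, giving peak height M/(n_e·A·√(4πDt)) = 2.1/(0.21 × 5.7 × 17.21) = 0.1019 kg/m³.
(x−vt)²/(4Dt) = (6.544)²/(4 × 3.8 × 6.2) = 0.4544; exp(−0.4544) = 0.6348.
C = 0.1019 × 0.6348 = 0.0647 kg/m³.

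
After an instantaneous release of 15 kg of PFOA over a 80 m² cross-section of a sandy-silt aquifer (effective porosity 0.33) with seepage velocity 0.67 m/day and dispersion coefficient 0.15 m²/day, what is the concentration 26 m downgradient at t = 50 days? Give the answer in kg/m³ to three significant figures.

For an instantaneous plane source, C(x,t) = M/(n_e·A·√(4πDt)) · exp(−(x−vt)²/(4Dt)), with n_e·A the pore (flow) area.
Plume center vt = 0.67 × 50 = 33.5 m, so the well at 26 m is 7.5 m upgradient of the peak.
√(4πDt) = 9.708 m, giving peak height M/(n_e·A·√(4πDt)) = 15/(0.33 × 80 × 9.708) = 0.05853 kg/m³.
(x−vt)²/(4Dt) = (-7.5)²/(4 × 0.15 × 50) = 1.875; exp(−1.875) = 0.1534.
C = 0.05853 × 0.1534 = 0.00898 kg/m³.

0.00898 kg/m³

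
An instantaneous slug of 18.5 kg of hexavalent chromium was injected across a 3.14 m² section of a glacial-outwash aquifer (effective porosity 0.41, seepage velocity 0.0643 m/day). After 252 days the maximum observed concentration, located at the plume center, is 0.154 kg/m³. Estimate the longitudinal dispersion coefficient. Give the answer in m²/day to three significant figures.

2.75 m²/day

At the plume center C_max = M/(n_e·A·√(4πDt)), so D = M²/(4πt·(n_e·A·C_max)²).
n_e·A·C_max = 0.41 × 3.14 × 0.154 = 0.1983 kg/m.
D = 18.5²/(4π × 252 × 0.1983²) = 2.75 m²/day.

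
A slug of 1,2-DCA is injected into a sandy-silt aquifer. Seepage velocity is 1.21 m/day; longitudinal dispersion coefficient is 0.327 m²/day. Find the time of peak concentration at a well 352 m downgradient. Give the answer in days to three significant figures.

For the 1D instantaneous-source solution, setting ∂C/∂t = 0 at fixed x gives v²t² + 2Dt − x² = 0, so t = (√(D² + v²x²) − D)/v².
√(D² + v²x²) = √(0.327² + 1.21² × 352²) = 425.9; v² = 1.4641.
t = (425.9 − 0.327)/1.4641 = 291 days (vs. the pure-advection estimate x/v = 291 d).

291 days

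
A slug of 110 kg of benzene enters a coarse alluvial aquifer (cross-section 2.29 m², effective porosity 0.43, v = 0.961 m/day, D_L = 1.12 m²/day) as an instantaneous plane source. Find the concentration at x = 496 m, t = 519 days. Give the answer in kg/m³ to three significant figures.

For an instantaneous plane source, C(x,t) = M/(n_e·A·√(4πDt)) · exp(−(x−vt)²/(4Dt)), with n_e·A the pore (flow) area.
Plume center vt = 0.961 × 519 = 498.759 m, so the well at 496 m is 2.759 m upgradient of the peak.
√(4πDt) = 85.47 m, giving peak height M/(n_e·A·√(4πDt)) = 110/(0.43 × 2.29 × 85.47) = 1.307 kg/m³.
(x−vt)²/(4Dt) = (-2.759)²/(4 × 1.12 × 519) = 0.003274; exp(−0.003274) = 0.9967.
C = 1.307 × 0.9967 = 1.30 kg/m³.

1.30 kg/m³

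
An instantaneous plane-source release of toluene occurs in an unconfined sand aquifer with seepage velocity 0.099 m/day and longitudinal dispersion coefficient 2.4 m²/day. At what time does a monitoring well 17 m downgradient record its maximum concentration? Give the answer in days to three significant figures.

For the 1D instantaneous-source solution, setting ∂C/∂t = 0 at fixed x gives v²t² + 2Dt − x² = 0, so t = (√(D² + v²x²) − D)/v².
√(D² + v²x²) = √(2.4² + 0.099² × 17²) = 2.931; v² = 0.009801.
t = (2.931 − 2.4)/0.009801 = 54.2 days (vs. the pure-advection estimate x/v = 172 d).

54.2 days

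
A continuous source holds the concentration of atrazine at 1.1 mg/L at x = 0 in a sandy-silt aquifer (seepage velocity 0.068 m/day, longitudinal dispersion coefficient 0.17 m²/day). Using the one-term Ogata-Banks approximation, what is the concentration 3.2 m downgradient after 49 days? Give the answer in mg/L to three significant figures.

0.564 mg/L

For a continuous step input, C/C₀ ≈ ½·erfc((x−vt)/(2√(Dt))).
vt = 0.068 × 49 = 3.332 m and 2√(Dt) = 2√(0.17 × 49) = 5.772 m.
Argument (x−vt)/(2√(Dt)) = (3.2 − 3.332)/5.772 = -0.02287; ½·erfc(-0.02287) = 0.5129.
C = 1.1 × 0.5129 = 0.564 mg/L.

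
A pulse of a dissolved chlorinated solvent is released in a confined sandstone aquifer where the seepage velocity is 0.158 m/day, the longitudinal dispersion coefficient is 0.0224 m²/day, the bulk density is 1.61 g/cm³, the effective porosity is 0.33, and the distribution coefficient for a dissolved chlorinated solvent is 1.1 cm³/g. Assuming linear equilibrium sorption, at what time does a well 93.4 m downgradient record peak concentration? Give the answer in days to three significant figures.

3760 days

Retardation factor R = 1 + ρ_b·K_d/n = 1 + 1.61 × 1.1/0.33 = 6.367.
Sorption retards both mechanisms: v_R = v/R = 0.02482 m/day, D_R = D/R = 0.003518 m²/day.
Peak time from v_R²t² + 2D_R t − x² = 0: t = (√(D_R² + v_R²x²) − D_R)/v_R².
√(D_R² + v_R²x²) = √(0.003518² + 0.02482² × 93.4²) = 2.318; v_R² = 0.0006160.
t = (2.318 − 0.003518)/0.0006160 = 3760 days.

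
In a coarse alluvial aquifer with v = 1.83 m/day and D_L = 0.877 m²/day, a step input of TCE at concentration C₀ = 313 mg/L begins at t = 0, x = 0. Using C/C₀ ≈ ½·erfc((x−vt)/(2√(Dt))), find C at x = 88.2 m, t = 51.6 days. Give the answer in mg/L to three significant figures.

For a continuous step input, C/C₀ ≈ ½·erfc((x−vt)/(2√(Dt))).
vt = 1.83 × 51.6 = 94.428 m and 2√(Dt) = 2√(0.877 × 51.6) = 13.45 m.
Argument (x−vt)/(2√(Dt)) = (88.2 − 94.428)/13.45 = -0.4630; ½·erfc(-0.4630) = 0.7437.
C = 313 × 0.7437 = 233 mg/L.

233 mg/L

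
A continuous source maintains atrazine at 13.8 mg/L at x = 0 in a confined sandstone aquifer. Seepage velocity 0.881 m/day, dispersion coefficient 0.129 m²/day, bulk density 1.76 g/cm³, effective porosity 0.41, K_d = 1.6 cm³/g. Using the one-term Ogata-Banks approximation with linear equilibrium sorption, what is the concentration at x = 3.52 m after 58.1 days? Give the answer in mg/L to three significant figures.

13.6 mg/L

Retardation factor R = 1 + ρ_b·K_d/n = 1 + 1.76 × 1.6/0.41 = 7.868.
Sorption retards both mechanisms: v_R = v/R = 0.1120 m/day, D_R = D/R = 0.01640 m²/day.
v_R·t = 0.1120 × 58.1 = 6.5072 m; 2√(D_R t) = 1.952 m; argument = (3.52 − 6.5072)/1.952 = -1.530.
C = C₀ × ½·erfc(-1.530) = 13.8 × 0.9848 = 13.6 mg/L.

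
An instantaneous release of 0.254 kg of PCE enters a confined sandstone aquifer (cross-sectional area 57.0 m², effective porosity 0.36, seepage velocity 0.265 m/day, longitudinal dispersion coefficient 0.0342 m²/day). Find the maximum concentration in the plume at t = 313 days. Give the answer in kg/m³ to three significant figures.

0.00107 kg/m³

The peak of an instantaneous 1D plume sits at x = vt; there the Gaussian factor is 1 and C_max = M/(n_e·A·√(4πDt)), where n_e·A is the pore area the mass is dissolved in.
√(4πDt) = √(4π × 0.0342 × 313) = 11.60 m, so C_max = 0.254/(0.36 × 57.0 × 11.60) = 0.00107 kg/m³.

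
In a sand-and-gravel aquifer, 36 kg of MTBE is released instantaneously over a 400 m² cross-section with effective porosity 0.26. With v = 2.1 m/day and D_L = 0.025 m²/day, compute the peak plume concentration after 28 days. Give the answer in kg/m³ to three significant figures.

The peak of an instantaneous 1D plume sits at x = vt; there the Gaussian factor is 1 and C_max = M/(n_e·A·√(4πDt)), where n_e·A is the pore area the mass is dissolved in.
√(4πDt) = √(4π × 0.025 × 28) = 2.966 m, so C_max = 36/(0.26 × 400 × 2.966) = 0.117 kg/m³.

0.117 kg/m³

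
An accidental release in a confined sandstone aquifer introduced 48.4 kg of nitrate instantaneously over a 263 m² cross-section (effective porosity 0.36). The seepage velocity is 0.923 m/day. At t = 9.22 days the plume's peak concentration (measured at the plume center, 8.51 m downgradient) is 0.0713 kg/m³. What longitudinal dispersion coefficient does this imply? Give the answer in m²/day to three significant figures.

At the plume center C_max = M/(n_e·A·√(4πDt)), so D = M²/(4πt·(n_e·A·C_max)²).
n_e·A·C_max = 0.36 × 263 × 0.0713 = 6.751 kg/m.
D = 48.4²/(4π × 9.22 × 6.751²) = 0.444 m²/day.

0.444 m²/day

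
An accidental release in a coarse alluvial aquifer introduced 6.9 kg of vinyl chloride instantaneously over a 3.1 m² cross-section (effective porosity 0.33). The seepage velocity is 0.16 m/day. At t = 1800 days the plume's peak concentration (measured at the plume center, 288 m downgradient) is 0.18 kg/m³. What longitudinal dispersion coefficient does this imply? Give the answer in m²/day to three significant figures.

At the plume center C_max = M/(n_e·A·√(4πDt)), so D = M²/(4πt·(n_e·A·C_max)²).
n_e·A·C_max = 0.33 × 3.1 × 0.18 = 0.1841 kg/m.
D = 6.9²/(4π × 1800 × 0.1841²) = 0.0621 m²/day.

0.0621 m²/day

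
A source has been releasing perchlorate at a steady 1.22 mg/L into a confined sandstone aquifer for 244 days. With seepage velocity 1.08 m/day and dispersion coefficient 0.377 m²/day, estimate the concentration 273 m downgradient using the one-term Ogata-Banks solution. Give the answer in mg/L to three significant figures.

For a continuous step input, C/C₀ ≈ ½·erfc((x−vt)/(2√(Dt))).
vt = 1.08 × 244 = 263.52 m and 2√(Dt) = 2√(0.377 × 244) = 19.18 m.
Argument (x−vt)/(2√(Dt)) = (273 − 263.52)/19.18 = 0.4943; ½·erfc(0.4943) = 0.2423.
C = 1.22 × 0.2423 = 0.296 mg/L.

0.296 mg/L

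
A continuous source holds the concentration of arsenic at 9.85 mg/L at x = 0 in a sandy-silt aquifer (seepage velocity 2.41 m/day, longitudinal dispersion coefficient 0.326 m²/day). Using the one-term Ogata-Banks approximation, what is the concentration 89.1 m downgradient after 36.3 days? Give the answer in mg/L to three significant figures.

For a continuous step input, C/C₀ ≈ ½·erfc((x−vt)/(2√(Dt))).
vt = 2.41 × 36.3 = 87.483 m and 2√(Dt) = 2√(0.326 × 36.3) = 6.880 m.
Argument (x−vt)/(2√(Dt)) = (89.1 − 87.483)/6.880 = 0.2350; ½·erfc(0.2350) = 0.3698.
C = 9.85 × 0.3698 = 3.64 mg/L.

3.64 mg/L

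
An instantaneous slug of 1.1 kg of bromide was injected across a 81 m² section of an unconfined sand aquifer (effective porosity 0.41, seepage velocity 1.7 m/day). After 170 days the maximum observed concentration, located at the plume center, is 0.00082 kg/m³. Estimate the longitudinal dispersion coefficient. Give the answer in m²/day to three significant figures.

0.764 m²/day

At the plume center C_max = M/(n_e·A·√(4πDt)), so D = M²/(4πt·(n_e·A·C_max)²).
n_e·A·C_max = 0.41 × 81 × 0.00082 = 0.02723 kg/m.
D = 1.1²/(4π × 170 × 0.02723²) = 0.764 m²/day.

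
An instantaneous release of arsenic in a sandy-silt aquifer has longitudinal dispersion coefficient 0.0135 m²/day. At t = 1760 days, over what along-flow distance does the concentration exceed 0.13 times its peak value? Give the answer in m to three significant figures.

27.8 m

The plume is Gaussian with σ = √(2Dt) = √(2 × 0.0135 × 1760) = 6.893 m.
C/C_peak = exp(−Δx²/(2σ²)) = 0.13 ⇒ Δx = σ·√(−2 ln 0.13) = 6.893 × 2.020 = 13.92 m.
Width = 2Δx = 27.8 m.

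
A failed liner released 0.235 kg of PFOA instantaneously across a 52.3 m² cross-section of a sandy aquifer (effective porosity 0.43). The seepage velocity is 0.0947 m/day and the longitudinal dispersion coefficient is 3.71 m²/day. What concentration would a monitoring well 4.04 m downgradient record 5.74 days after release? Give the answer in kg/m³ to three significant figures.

0.000553 kg/m³

For an instantaneous plane source, C(x,t) = M/(n_e·A·√(4πDt)) · exp(−(x−vt)²/(4Dt)), with n_e·A the pore (flow) area.
Plume center vt = 0.0947 × 5.74 = 0.543578 m, so the well at 4.04 m is 3.496422 m downgradient of the peak.
√(4πDt) = 16.36 m, giving peak height M/(n_e·A·√(4πDt)) = 0.235/(0.43 × 52.3 × 16.36) = 0.0006387 kg/m³.
(x−vt)²/(4Dt) = (3.496422)²/(4 × 3.71 × 5.74) = 0.1435; exp(−0.1435) = 0.8663.
C = 0.0006387 × 0.8663 = 0.000553 kg/m³.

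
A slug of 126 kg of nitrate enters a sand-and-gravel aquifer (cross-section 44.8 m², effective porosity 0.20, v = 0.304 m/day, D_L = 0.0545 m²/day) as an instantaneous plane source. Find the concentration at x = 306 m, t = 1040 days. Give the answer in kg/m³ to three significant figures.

0.334 kg/m³

For an instantaneous plane source, C(x,t) = M/(n_e·A·√(4πDt)) · exp(−(x−vt)²/(4Dt)), with n_e·A the pore (flow) area.
Plume center vt = 0.304 × 1040 = 316.16 m, so the well at 306 m is 10.16 m upgradient of the peak.
√(4πDt) = 26.69 m, giving peak height M/(n_e·A·√(4πDt)) = 126/(0.20 × 44.8 × 26.69) = 0.5269 kg/m³.
(x−vt)²/(4Dt) = (-10.16)²/(4 × 0.0545 × 1040) = 0.4553; exp(−0.4553) = 0.6343.
C = 0.5269 × 0.6343 = 0.334 kg/m³.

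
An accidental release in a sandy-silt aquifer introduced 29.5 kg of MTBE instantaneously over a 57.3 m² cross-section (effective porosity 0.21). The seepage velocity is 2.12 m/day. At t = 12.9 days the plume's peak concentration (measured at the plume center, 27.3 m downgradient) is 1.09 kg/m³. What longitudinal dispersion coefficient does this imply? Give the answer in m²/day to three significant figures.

0.0312 m²/day

At the plume center C_max = M/(n_e·A·√(4πDt)), so D = M²/(4πt·(n_e·A·C_max)²).
n_e·A·C_max = 0.21 × 57.3 × 1.09 = 13.12 kg/m.
D = 29.5²/(4π × 12.9 × 13.12²) = 0.0312 m²/day.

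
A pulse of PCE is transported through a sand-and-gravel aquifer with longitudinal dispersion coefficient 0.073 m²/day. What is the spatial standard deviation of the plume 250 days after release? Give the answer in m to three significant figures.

6.04 m

Dispersive spreading gives a Gaussian with σ² = 2Dt; advection only shifts the center.
σ = √(2 × 0.073 × 250) = 6.04 m.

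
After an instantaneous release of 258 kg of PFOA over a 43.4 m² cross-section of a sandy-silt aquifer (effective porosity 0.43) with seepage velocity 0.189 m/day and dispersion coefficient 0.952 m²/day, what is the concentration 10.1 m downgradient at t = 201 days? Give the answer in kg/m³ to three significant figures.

For an instantaneous plane source, C(x,t) = M/(n_e·A·√(4πDt)) · exp(−(x−vt)²/(4Dt)), with n_e·A the pore (flow) area.
Plume center vt = 0.189 × 201 = 37.989 m, so the well at 10.1 m is 27.889 m upgradient of the peak.
√(4πDt) = 49.04 m, giving peak height M/(n_e·A·√(4πDt)) = 258/(0.43 × 43.4 × 49.04) = 0.2819 kg/m³.
(x−vt)²/(4Dt) = (-27.889)²/(4 × 0.952 × 201) = 1.016; exp(−1.016) = 0.3620.
C = 0.2819 × 0.3620 = 0.102 kg/m³.

0.102 kg/m³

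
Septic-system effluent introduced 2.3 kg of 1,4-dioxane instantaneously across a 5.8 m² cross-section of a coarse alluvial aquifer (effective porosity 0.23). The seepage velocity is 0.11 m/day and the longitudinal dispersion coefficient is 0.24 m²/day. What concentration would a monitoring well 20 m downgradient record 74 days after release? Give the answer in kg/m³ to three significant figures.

For an instantaneous plane source, C(x,t) = M/(n_e·A·√(4πDt)) · exp(−(x−vt)²/(4Dt)), with n_e·A the pore (flow) area.
Plume center vt = 0.11 × 74 = 8.14 m, so the well at 20 m is 11.86 m downgradient of the peak.
√(4πDt) = 14.94 m, giving peak height M/(n_e·A·√(4πDt)) = 2.3/(0.23 × 5.8 × 14.94) = 0.1154 kg/m³.
(x−vt)²/(4Dt) = (11.86)²/(4 × 0.24 × 74) = 1.980; exp(−1.980) = 0.1381.
C = 0.1154 × 0.1381 = 0.0159 kg/m³.

0.0159 kg/m³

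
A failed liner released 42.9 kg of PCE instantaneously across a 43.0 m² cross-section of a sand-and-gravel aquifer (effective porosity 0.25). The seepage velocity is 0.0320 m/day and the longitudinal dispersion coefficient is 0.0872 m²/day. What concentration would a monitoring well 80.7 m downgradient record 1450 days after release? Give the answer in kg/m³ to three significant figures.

0.00978 kg/m³

For an instantaneous plane source, C(x,t) = M/(n_e·A·√(4πDt)) · exp(−(x−vt)²/(4Dt)), with n_e·A the pore (flow) area.
Plume center vt = 0.0320 × 1450 = 46.4 m, so the well at 80.7 m is 34.3 m downgradient of the peak.
√(4πDt) = 39.86 m, giving peak height M/(n_e·A·√(4πDt)) = 42.9/(0.25 × 43.0 × 39.86) = 0.1001 kg/m³.
(x−vt)²/(4Dt) = (34.3)²/(4 × 0.0872 × 1450) = 2.326; exp(−2.326) = 0.09769.
C = 0.1001 × 0.09769 = 0.00978 kg/m³.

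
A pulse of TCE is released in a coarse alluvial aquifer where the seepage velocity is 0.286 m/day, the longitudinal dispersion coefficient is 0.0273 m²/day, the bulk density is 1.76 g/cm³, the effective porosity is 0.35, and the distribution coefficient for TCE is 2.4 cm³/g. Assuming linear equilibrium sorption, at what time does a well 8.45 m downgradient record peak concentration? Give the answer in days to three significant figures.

Retardation factor R = 1 + ρ_b·K_d/n = 1 + 1.76 × 2.4/0.35 = 13.07.
Sorption retards both mechanisms: v_R = v/R = 0.02188 m/day, D_R = D/R = 0.002089 m²/day.
Peak time from v_R²t² + 2D_R t − x² = 0: t = (√(D_R² + v_R²x²) − D_R)/v_R².
√(D_R² + v_R²x²) = √(0.002089² + 0.02188² × 8.45²) = 0.1849; v_R² = 0.0004787.
t = (0.1849 − 0.002089)/0.0004787 = 382 days.

382 days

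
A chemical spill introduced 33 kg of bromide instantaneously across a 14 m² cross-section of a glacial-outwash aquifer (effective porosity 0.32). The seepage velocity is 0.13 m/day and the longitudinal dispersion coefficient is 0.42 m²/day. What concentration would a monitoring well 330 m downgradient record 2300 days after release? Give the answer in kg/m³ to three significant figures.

For an instantaneous plane source, C(x,t) = M/(n_e·A·√(4πDt)) · exp(−(x−vt)²/(4Dt)), with n_e·A the pore (flow) area.
Plume center vt = 0.13 × 2300 = 299 m, so the well at 330 m is 31 m downgradient of the peak.
√(4πDt) = 110.2 m, giving peak height M/(n_e·A·√(4πDt)) = 33/(0.32 × 14 × 110.2) = 0.06684 kg/m³.
(x−vt)²/(4Dt) = (31)²/(4 × 0.42 × 2300) = 0.2487; exp(−0.2487) = 0.7798.
C = 0.06684 × 0.7798 = 0.0521 kg/m³.

0.0521 kg/m³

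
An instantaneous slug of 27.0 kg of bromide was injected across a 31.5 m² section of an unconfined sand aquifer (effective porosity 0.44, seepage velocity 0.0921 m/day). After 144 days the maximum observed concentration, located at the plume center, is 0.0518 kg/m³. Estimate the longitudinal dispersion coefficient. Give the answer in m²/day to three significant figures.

0.782 m²/day

At the plume center C_max = M/(n_e·A·√(4πDt)), so D = M²/(4πt·(n_e·A·C_max)²).
n_e·A·C_max = 0.44 × 31.5 × 0.0518 = 0.7179 kg/m.
D = 27.0²/(4π × 144 × 0.7179²) = 0.782 m²/day.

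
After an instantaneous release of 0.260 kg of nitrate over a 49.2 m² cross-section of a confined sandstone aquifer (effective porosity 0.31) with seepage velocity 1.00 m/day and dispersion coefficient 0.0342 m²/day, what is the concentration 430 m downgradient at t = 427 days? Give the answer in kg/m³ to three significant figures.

0.00108 kg/m³

For an instantaneous plane source, C(x,t) = M/(n_e·A·√(4πDt)) · exp(−(x−vt)²/(4Dt)), with n_e·A the pore (flow) area.
Plume center vt = 1.00 × 427 = 427 m, so the well at 430 m is 3 m downgradient of the peak.
√(4πDt) = 13.55 m, giving peak height M/(n_e·A·√(4πDt)) = 0.260/(0.31 × 49.2 × 13.55) = 0.001258 kg/m³.
(x−vt)²/(4Dt) = (3)²/(4 × 0.0342 × 427) = 0.1541; exp(−0.1541) = 0.8572.
C = 0.001258 × 0.8572 = 0.00108 kg/m³.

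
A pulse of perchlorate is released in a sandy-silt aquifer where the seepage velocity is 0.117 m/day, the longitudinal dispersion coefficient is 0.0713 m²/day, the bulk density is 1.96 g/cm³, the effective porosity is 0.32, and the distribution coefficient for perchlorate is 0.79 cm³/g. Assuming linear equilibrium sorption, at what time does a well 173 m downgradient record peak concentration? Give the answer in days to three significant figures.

Retardation factor R = 1 + ρ_b·K_d/n = 1 + 1.96 × 0.79/0.32 = 5.839.
Sorption retards both mechanisms: v_R = v/R = 0.02004 m/day, D_R = D/R = 0.01221 m²/day.
Peak time from v_R²t² + 2D_R t − x² = 0: t = (√(D_R² + v_R²x²) − D_R)/v_R².
√(D_R² + v_R²x²) = √(0.01221² + 0.02004² × 173²) = 3.467; v_R² = 0.0004016.
t = (3.467 − 0.01221)/0.0004016 = 8600 days.

8600 days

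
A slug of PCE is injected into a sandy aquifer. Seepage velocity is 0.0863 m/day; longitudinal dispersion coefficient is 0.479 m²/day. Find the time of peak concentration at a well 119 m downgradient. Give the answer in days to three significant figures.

For the 1D instantaneous-source solution, setting ∂C/∂t = 0 at fixed x gives v²t² + 2Dt − x² = 0, so t = (√(D² + v²x²) − D)/v².
√(D² + v²x²) = √(0.479² + 0.0863² × 119²) = 10.28; v² = 0.00744769.
t = (10.28 − 0.479)/0.00744769 = 1320 days (vs. the pure-advection estimate x/v = 1380 d).

1320 days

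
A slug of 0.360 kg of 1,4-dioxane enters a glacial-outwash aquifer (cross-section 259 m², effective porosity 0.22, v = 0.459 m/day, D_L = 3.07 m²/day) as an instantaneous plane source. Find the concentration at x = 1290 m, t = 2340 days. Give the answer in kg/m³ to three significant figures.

For an instantaneous plane source, C(x,t) = M/(n_e·A·√(4πDt)) · exp(−(x−vt)²/(4Dt)), with n_e·A the pore (flow) area.
Plume center vt = 0.459 × 2340 = 1074.06 m, so the well at 1290 m is 215.94 m downgradient of the peak.
√(4πDt) = 300.5 m, giving peak height M/(n_e·A·√(4πDt)) = 0.360/(0.22 × 259 × 300.5) = 2.102e-05 kg/m³.
(x−vt)²/(4Dt) = (215.94)²/(4 × 3.07 × 2340) = 1.623; exp(−1.623) = 0.1973.
C = 2.102e-05 × 0.1973 = 4.15e-06 kg/m³.

4.15e-06 kg/m³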